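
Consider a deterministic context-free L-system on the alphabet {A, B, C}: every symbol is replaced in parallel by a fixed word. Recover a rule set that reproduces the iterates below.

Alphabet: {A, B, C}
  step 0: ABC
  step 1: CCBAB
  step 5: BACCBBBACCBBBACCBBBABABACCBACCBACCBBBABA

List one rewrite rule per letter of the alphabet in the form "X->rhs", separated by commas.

A->CC, B->BA, C->B

  step 0 ⇒ step 1: ABC ⇒ CC·BA·B
    A ↦ CC
    B ↦ BA
    C ↦ B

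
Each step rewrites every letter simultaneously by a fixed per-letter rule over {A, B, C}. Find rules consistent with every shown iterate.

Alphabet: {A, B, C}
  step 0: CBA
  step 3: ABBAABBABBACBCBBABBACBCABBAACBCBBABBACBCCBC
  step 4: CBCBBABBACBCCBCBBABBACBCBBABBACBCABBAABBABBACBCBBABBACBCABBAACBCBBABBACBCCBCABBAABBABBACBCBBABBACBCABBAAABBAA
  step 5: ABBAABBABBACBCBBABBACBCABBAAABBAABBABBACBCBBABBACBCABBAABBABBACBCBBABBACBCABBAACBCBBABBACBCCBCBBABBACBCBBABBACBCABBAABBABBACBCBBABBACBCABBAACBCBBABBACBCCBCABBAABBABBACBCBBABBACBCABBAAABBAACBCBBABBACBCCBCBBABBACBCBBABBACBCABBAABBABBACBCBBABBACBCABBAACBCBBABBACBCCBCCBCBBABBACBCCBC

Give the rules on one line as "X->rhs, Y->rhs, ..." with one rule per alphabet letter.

  step 4 ⇒ step 5: CBCBBABBACBCCBCBBABBACBCBBABBACBCABBAABBABBACBCBBABBACBCABBAACBCBBABBACBCCBCABBAABBABBACBCBBABBACBCABBAAABBAA ⇒ A·BBA·A·BBA·BBA·CBC·BBA·BBA·CBC·A·BBA·A·A·BBA·A·BBA·BBA·CBC·BBA·BBA·CBC·A·BBA·A·BBA·BBA·CBC·BBA·BBA·CBC·A·BBA·A·CBC·BBA·BBA·CBC·CBC·BBA·BBA·CBC·BBA·BBA·CBC·A·BBA·A·BBA·BBA·CBC·BBA·BBA·CBC·A·BBA·A·CBC·BBA·BBA·CBC·CBC·A·BBA·A·BBA·BBA·CBC·BBA·BBA·CBC·A·BBA·A·A·BBA·A·CBC·BBA·BBA·CBC·CBC·BBA·BBA·CBC·BBA·BBA·CBC·A·BBA·A·BBA·BBA·CBC·BBA·BBA·CBC·A·BBA·A·CBC·BBA·BBA·CBC·CBC·CBC·BBA·BBA·CBC·CBC
    A ↦ CBC
    B ↦ BBA
    C ↦ A

A->CBC, B->BBA, C->A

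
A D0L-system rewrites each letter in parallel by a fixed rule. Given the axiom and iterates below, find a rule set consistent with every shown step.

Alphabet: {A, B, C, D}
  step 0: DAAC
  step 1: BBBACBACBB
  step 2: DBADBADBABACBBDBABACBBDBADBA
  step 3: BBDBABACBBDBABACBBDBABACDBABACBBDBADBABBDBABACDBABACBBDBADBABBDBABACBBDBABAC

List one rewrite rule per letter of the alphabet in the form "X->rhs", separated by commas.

A->BAC, B->DBA, C->BB, D->BB

  step 2 ⇒ step 3: DBADBADBABACBBDBABACBBDBADBA ⇒ BB·DBA·BAC·BB·DBA·BAC·BB·DBA·BAC·DBA·BAC·BB·DBA·DBA·BB·DBA·BAC·DBA·BAC·BB·DBA·DBA·BB·DBA·BAC·BB·DBA·BAC
    A ↦ BAC
    B ↦ DBA
    C ↦ BB
    D ↦ BB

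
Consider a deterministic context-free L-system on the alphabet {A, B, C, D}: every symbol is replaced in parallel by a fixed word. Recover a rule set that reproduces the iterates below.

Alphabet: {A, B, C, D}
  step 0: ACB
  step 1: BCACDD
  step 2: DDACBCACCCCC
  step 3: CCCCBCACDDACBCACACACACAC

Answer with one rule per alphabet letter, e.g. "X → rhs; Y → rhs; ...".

  step 2 ⇒ step 3: DDACBCACCCCC ⇒ CC·CC·BC·AC·DD·AC·BC·AC·AC·AC·AC·AC
    A ↦ BC
    B ↦ DD
    C ↦ AC
    D ↦ CC

A->BC, B->DD, C->AC, D->CC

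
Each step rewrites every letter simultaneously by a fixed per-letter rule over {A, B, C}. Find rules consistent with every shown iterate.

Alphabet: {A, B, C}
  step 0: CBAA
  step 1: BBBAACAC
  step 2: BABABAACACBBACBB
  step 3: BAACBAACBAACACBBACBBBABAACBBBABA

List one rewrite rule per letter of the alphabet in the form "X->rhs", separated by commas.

A->AC, B->BA, C->BB

  step 2 ⇒ step 3: BABABAACACBBACBB ⇒ BA·AC·BA·AC·BA·AC·AC·BB·AC·BB·BA·BA·AC·BB·BA·BA
    A ↦ AC
    B ↦ BA
    C ↦ BB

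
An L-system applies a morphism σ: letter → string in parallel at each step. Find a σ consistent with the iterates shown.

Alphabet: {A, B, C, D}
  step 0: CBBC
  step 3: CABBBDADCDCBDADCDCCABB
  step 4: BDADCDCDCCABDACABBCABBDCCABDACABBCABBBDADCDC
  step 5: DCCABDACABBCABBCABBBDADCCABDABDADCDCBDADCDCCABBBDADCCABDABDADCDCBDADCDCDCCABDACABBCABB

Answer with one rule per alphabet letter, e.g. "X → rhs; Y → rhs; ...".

  step 4 ⇒ step 5: BDADCDCDCCABDACABBCABBDCCABDACABBCABBBDADCDC ⇒ DC·CAB·DA·CAB·B·CAB·B·CAB·B·B·DA·DC·CAB·DA·B·DA·DC·DC·B·DA·DC·DC·CAB·B·B·DA·DC·CAB·DA·B·DA·DC·DC·B·DA·DC·DC·DC·CAB·DA·CAB·B·CAB·B
    A ↦ DA
    B ↦ DC
    C ↦ B
    D ↦ CAB

A->DA, B->DC, C->B, D->CAB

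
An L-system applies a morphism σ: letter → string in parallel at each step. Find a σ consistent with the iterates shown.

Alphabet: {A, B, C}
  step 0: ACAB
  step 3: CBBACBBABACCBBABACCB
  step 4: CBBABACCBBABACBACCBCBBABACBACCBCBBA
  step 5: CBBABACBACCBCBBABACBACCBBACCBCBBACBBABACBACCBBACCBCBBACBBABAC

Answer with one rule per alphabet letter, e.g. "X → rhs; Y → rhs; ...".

A->C, B->BA, C->CB

  step 4 ⇒ step 5: CBBABACCBBABACBACCBCBBABACBACCBCBBA ⇒ CB·BA·BA·C·BA·C·CB·CB·BA·BA·C·BA·C·CB·BA·C·CB·CB·BA·CB·BA·BA·C·BA·C·CB·BA·C·CB·CB·BA·CB·BA·BA·C
    A ↦ C
    B ↦ BA
    C ↦ CB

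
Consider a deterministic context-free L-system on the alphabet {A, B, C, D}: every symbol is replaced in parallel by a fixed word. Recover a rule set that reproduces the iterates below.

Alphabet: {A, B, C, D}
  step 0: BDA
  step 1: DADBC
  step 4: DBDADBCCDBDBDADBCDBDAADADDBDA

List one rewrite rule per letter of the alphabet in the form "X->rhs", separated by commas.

A->C, B->DA, C->AD, D->DB

  step 0 ⇒ step 1: BDA ⇒ DA·DB·C
    A ↦ C
    B ↦ DA
    D ↦ DB
    C ↦ AD  (constrained at step 1)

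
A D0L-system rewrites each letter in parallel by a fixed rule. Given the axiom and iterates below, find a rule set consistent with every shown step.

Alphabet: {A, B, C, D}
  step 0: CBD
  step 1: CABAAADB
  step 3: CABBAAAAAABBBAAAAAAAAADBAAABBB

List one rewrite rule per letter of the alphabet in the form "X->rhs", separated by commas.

  step 0 ⇒ step 1: CBD ⇒ CAB·AAA·DB
    B ↦ AAA
    C ↦ CAB
    D ↦ DB
    A ↦ B  (constrained at step 1)

A->B, B->AAA, C->CAB, D->DB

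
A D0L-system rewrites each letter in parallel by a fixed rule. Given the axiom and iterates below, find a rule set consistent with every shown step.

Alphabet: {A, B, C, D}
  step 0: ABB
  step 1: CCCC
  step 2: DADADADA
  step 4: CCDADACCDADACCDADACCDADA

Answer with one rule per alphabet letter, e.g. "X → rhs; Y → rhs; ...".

A->CC, B->C, C->DA, D->BB

  step 1 ⇒ step 2: CCCC ⇒ DA·DA·DA·DA
    C ↦ DA
  step 0 ⇒ step 1: ABB ⇒ CC·C·C
    A ↦ CC
  step 0 ⇒ step 1: ABB ⇒ CC·C·C
    B ↦ C
    D ↦ BB  (constrained at step 2)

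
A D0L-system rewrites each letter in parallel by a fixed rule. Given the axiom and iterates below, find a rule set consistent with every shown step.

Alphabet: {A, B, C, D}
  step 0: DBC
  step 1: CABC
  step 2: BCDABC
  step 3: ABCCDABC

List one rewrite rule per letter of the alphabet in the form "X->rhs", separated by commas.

A->D, B->A, C->BC, D->C

  step 2 ⇒ step 3: BCDABC ⇒ A·BC·C·D·A·BC
    A ↦ D
    B ↦ A
    C ↦ BC
    D ↦ C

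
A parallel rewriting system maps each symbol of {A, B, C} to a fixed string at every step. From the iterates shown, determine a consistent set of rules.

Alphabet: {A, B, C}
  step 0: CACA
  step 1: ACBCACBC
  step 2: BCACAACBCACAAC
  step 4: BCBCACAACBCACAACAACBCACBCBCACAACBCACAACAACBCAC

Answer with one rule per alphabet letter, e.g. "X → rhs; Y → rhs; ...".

A->BC, B->A, C->AC

  step 1 ⇒ step 2: ACBCACBC ⇒ BC·AC·A·AC·BC·AC·A·AC
    A ↦ BC
    B ↦ A
    C ↦ AC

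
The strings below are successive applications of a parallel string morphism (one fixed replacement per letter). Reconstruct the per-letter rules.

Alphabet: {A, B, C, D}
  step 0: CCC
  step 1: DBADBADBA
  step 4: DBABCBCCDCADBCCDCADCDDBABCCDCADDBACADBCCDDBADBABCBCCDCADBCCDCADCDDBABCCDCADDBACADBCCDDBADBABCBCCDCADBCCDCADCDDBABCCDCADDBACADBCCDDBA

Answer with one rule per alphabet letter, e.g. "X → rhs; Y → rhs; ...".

  step 0 ⇒ step 1: CCC ⇒ DBA·DBA·DBA
    C ↦ DBA
    A ↦ CAD  (constrained at step 1)
    B ↦ CD  (constrained at step 1)
    D ↦ BC  (constrained at step 1)

A->CAD, B->CD, C->DBA, D->BC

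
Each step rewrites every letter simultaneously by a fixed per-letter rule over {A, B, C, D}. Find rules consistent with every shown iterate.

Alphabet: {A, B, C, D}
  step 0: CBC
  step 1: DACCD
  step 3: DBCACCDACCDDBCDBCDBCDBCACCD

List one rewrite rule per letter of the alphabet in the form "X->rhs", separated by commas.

A->BCD, B->ACC, C->D, D->DBC

  step 0 ⇒ step 1: CBC ⇒ D·ACC·D
    B ↦ ACC
    C ↦ D
    A ↦ BCD  (constrained at step 1)
    D ↦ DBC  (constrained at step 1)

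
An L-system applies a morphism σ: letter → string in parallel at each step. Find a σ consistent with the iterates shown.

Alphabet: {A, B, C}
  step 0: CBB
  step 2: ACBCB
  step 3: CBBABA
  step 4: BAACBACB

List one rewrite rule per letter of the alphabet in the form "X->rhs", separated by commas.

  step 3 ⇒ step 4: CBBABA ⇒ B·A·A·CB·A·CB
    A ↦ CB
    B ↦ A
    C ↦ B

A->CB, B->A, C->B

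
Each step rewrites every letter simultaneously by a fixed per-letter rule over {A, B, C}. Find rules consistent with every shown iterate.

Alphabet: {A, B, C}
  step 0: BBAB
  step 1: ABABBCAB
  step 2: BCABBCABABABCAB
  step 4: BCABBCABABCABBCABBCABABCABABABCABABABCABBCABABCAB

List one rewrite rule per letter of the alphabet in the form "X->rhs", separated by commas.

  step 1 ⇒ step 2: ABABBCAB ⇒ BC·AB·BC·AB·AB·A·BC·AB
    A ↦ BC
    B ↦ AB
    C ↦ A

A->BC, B->AB, C->A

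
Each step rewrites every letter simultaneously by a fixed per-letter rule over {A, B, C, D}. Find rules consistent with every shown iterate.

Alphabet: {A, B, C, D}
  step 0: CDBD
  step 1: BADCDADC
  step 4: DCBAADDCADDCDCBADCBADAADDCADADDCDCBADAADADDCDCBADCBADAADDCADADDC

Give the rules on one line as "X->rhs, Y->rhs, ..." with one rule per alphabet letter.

  step 0 ⇒ step 1: CDBD ⇒ BA·DC·DA·DC
    B ↦ DA
    C ↦ BA
    D ↦ DC
    A ↦ AD  (constrained at step 1)

A->AD, B->DA, C->BA, D->DC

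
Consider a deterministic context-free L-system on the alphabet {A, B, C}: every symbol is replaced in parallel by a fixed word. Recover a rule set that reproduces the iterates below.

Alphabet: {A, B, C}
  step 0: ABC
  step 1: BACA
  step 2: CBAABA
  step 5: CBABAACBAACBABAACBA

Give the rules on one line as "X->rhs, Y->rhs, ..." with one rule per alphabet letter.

  step 1 ⇒ step 2: BACA ⇒ C·BA·A·BA
    A ↦ BA
    B ↦ C
    C ↦ A

A->BA, B->C, C->A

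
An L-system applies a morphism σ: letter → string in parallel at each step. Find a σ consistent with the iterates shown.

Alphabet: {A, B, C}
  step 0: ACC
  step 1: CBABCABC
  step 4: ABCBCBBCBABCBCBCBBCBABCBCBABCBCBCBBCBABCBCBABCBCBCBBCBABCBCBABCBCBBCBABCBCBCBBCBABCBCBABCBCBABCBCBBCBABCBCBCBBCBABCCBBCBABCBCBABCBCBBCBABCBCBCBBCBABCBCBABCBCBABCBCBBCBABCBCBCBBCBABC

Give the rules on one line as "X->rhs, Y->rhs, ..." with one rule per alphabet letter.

A->CB, B->BCB, C->ABC

  step 0 ⇒ step 1: ACC ⇒ CB·ABC·ABC
    A ↦ CB
    C ↦ ABC
    B ↦ BCB  (constrained at step 1)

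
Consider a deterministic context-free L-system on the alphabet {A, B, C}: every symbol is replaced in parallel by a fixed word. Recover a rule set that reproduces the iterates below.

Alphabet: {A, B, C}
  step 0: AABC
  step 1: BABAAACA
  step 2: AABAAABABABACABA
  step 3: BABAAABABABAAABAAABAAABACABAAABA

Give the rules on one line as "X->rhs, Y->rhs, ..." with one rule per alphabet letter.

  step 2 ⇒ step 3: AABAAABABABACABA ⇒ BA·BA·AA·BA·BA·BA·AA·BA·AA·BA·AA·BA·CA·BA·AA·BA
    A ↦ BA
    B ↦ AA
    C ↦ CA

A->BA, B->AA, C->CA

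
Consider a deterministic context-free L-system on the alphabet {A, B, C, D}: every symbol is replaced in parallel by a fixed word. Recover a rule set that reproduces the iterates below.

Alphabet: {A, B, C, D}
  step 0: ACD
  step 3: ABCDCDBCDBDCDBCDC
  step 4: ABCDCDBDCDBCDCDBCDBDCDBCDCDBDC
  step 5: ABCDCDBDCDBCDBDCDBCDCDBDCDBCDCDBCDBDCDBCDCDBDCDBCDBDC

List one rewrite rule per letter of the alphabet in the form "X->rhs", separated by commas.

A->AB, B->C, C->DC, D->DB

  step 4 ⇒ step 5: ABCDCDBDCDBCDCDBCDBDCDBCDCDBDC ⇒ AB·C·DC·DB·DC·DB·C·DB·DC·DB·C·DC·DB·DC·DB·C·DC·DB·C·DB·DC·DB·C·DC·DB·DC·DB·C·DB·DC
    A ↦ AB
    B ↦ C
    C ↦ DC
    D ↦ DB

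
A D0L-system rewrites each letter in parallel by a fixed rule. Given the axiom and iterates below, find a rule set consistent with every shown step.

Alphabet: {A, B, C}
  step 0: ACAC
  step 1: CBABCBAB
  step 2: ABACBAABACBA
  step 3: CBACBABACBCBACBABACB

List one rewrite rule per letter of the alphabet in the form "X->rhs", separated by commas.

  step 2 ⇒ step 3: ABACBAABACBA ⇒ CB·A·CB·AB·A·CB·CB·A·CB·AB·A·CB
    A ↦ CB
    B ↦ A
    C ↦ AB

A->CB, B->A, C->AB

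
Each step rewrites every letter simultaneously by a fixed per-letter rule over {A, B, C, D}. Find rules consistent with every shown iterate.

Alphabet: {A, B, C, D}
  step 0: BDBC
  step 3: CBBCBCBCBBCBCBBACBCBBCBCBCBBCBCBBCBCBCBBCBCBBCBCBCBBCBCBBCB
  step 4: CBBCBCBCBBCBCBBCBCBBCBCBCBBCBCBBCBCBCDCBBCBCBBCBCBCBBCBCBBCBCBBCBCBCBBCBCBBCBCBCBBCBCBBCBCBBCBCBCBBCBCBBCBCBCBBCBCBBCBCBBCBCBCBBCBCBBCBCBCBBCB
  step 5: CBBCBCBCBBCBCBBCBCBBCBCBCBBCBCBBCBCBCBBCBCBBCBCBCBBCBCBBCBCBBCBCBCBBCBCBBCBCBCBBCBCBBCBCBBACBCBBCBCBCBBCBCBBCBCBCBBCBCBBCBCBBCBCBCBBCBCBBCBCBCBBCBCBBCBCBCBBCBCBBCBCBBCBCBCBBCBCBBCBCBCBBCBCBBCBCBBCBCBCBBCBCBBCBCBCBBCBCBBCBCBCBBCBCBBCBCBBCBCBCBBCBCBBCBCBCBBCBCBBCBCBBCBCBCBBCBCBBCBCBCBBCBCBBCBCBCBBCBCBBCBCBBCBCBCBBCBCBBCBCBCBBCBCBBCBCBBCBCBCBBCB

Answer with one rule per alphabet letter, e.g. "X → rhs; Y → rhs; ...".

A->CD, B->CB, C->CBB, D->ACB

  step 4 ⇒ step 5: CBBCBCBCBBCBCBBCBCBBCBCBCBBCBCBBCBCBCDCBBCBCBBCBCBCBBCBCBBCBCBBCBCBCBBCBCBBCBCBCBBCBCBBCBCBBCBCBCBBCBCBBCBCBCBBCBCBBCBCBBCBCBCBBCBCBBCBCBCBBCB ⇒ CBB·CB·CB·CBB·CB·CBB·CB·CBB·CB·CB·CBB·CB·CBB·CB·CB·CBB·CB·CBB·CB·CB·CBB·CB·CBB·CB·CBB·CB·CB·CBB·CB·CBB·CB·CB·CBB·CB·CBB·CB·CBB·ACB·CBB·CB·CB·CBB·CB·CBB·CB·CB·CBB·CB·CBB·CB·CBB·CB·CB·CBB·CB·CBB·CB·CB·CBB·CB·CBB·CB·CB·CBB·CB·CBB·CB·CBB·CB·CB·CBB·CB·CBB·CB·CB·CBB·CB·CBB·CB·CBB·CB·CB·CBB·CB·CBB·CB·CB·CBB·CB·CBB·CB·CB·CBB·CB·CBB·CB·CBB·CB·CB·CBB·CB·CBB·CB·CB·CBB·CB·CBB·CB·CBB·CB·CB·CBB·CB·CBB·CB·CB·CBB·CB·CBB·CB·CB·CBB·CB·CBB·CB·CBB·CB·CB·CBB·CB·CBB·CB·CB·CBB·CB·CBB·CB·CBB·CB·CB·CBB·CB
    B ↦ CB
    C ↦ CBB
    D ↦ ACB
  step 3 ⇒ step 4: CBBCBCBCBBCBCBBACBCBBCBCBCBBCBCBBCBCBCBBCBCBBCBCBCBBCBCBBCB ⇒ CBB·CB·CB·CBB·CB·CBB·CB·CBB·CB·CB·CBB·CB·CBB·CB·CB·CD·CBB·CB·CBB·CB·CB·CBB·CB·CBB·CB·CBB·CB·CB·CBB·CB·CBB·CB·CB·CBB·CB·CBB·CB·CBB·CB·CB·CBB·CB·CBB·CB·CB·CBB·CB·CBB·CB·CBB·CB·CB·CBB·CB·CBB·CB·CB·CBB·CB
    A ↦ CD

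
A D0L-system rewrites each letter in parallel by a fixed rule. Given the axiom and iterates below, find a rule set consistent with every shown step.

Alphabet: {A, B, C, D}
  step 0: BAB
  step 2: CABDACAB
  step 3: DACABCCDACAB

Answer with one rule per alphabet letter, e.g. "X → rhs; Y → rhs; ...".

A->C, B->AB, C->DA, D->C

  step 2 ⇒ step 3: CABDACAB ⇒ DA·C·AB·C·C·DA·C·AB
    A ↦ C
    B ↦ AB
    C ↦ DA
    D ↦ C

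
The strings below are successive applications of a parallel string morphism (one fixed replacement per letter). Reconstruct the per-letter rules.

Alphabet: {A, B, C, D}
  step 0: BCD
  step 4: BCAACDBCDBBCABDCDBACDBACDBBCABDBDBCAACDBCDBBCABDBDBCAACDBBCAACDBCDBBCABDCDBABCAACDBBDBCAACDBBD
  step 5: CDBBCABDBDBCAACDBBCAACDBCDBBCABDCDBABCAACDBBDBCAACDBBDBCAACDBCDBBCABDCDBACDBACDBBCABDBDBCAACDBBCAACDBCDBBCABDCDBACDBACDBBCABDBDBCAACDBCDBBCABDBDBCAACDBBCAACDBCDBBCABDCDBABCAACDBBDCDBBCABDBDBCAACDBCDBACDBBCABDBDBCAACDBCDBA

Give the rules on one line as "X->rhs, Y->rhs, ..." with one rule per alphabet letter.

  step 4 ⇒ step 5: BCAACDBCDBBCABDCDBACDBACDBBCABDBDBCAACDBCDBBCABDBDBCAACDBBCAACDBCDBBCABDCDBABCAACDBBDBCAACDBBD ⇒ CDB·BCA·BD·BD·BCA·A·CDB·BCA·A·CDB·CDB·BCA·BD·CDB·A·BCA·A·CDB·BD·BCA·A·CDB·BD·BCA·A·CDB·CDB·BCA·BD·CDB·A·CDB·A·CDB·BCA·BD·BD·BCA·A·CDB·BCA·A·CDB·CDB·BCA·BD·CDB·A·CDB·A·CDB·BCA·BD·BD·BCA·A·CDB·CDB·BCA·BD·BD·BCA·A·CDB·BCA·A·CDB·CDB·BCA·BD·CDB·A·BCA·A·CDB·BD·CDB·BCA·BD·BD·BCA·A·CDB·CDB·A·CDB·BCA·BD·BD·BCA·A·CDB·CDB·A
    A ↦ BD
    B ↦ CDB
    C ↦ BCA
    D ↦ A

A->BD, B->CDB, C->BCA, D->A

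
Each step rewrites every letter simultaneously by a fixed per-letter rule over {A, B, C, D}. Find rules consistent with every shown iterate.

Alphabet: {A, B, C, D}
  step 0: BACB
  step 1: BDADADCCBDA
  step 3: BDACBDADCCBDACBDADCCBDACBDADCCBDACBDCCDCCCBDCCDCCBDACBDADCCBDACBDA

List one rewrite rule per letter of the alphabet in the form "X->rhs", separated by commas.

  step 0 ⇒ step 1: BACB ⇒ BDA·DA·DCC·BDA
    A ↦ DA
    B ↦ BDA
    C ↦ DCC
    D ↦ CB  (constrained at step 1)

A->DA, B->BDA, C->DCC, D->CB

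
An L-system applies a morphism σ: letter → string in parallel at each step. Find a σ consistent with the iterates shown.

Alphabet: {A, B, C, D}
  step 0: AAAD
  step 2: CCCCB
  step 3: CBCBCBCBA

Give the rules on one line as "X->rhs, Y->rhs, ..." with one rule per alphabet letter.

  step 2 ⇒ step 3: CCCCB ⇒ CB·CB·CB·CB·A
    B ↦ A
    C ↦ CB
    A ↦ D  (constrained at step 0)
    D ↦ C  (constrained at step 0)

A->D, B->A, C->CB, D->C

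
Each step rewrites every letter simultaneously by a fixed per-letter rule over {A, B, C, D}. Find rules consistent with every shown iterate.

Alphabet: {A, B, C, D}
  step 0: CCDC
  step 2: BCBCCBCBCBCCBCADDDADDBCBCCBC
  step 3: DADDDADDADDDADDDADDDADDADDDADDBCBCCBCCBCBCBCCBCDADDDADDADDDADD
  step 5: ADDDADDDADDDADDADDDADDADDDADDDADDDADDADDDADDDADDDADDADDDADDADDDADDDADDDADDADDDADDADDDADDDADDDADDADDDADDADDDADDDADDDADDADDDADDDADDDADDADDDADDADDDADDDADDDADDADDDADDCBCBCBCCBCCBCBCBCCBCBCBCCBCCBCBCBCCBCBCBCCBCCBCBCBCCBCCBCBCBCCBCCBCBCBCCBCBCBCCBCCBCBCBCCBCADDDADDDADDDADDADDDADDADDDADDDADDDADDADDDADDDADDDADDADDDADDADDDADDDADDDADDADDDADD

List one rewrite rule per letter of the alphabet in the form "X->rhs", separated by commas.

A->B, B->D, C->ADD, D->CBC

  step 2 ⇒ step 3: BCBCCBCBCBCCBCADDDADDBCBCCBC ⇒ D·ADD·D·ADD·ADD·D·ADD·D·ADD·D·ADD·ADD·D·ADD·B·CBC·CBC·CBC·B·CBC·CBC·D·ADD·D·ADD·ADD·D·ADD
    A ↦ B
    B ↦ D
    C ↦ ADD
    D ↦ CBC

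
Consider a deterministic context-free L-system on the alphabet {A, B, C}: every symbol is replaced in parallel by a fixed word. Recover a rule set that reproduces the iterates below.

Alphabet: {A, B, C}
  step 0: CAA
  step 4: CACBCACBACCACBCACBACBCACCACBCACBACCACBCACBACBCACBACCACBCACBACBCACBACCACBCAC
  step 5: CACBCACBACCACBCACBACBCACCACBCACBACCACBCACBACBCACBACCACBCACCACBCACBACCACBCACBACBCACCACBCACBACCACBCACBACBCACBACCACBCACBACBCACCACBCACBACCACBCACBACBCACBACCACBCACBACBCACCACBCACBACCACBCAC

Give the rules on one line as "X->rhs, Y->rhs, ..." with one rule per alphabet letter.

A->B, B->BAC, C->CAC

  step 4 ⇒ step 5: CACBCACBACCACBCACBACBCACCACBCACBACCACBCACBACBCACBACCACBCACBACBCACBACCACBCAC ⇒ CAC·B·CAC·BAC·CAC·B·CAC·BAC·B·CAC·CAC·B·CAC·BAC·CAC·B·CAC·BAC·B·CAC·BAC·CAC·B·CAC·CAC·B·CAC·BAC·CAC·B·CAC·BAC·B·CAC·CAC·B·CAC·BAC·CAC·B·CAC·BAC·B·CAC·BAC·CAC·B·CAC·BAC·B·CAC·CAC·B·CAC·BAC·CAC·B·CAC·BAC·B·CAC·BAC·CAC·B·CAC·BAC·B·CAC·CAC·B·CAC·BAC·CAC·B·CAC
    A ↦ B
    B ↦ BAC
    C ↦ CAC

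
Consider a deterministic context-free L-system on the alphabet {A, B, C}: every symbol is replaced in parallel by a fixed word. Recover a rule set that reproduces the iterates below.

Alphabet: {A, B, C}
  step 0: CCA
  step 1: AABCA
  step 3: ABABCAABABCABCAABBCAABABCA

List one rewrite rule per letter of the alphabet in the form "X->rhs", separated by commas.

  step 0 ⇒ step 1: CCA ⇒ A·A·BCA
    A ↦ BCA
    C ↦ A
    B ↦ AB  (constrained at step 1)

A->BCA, B->AB, C->A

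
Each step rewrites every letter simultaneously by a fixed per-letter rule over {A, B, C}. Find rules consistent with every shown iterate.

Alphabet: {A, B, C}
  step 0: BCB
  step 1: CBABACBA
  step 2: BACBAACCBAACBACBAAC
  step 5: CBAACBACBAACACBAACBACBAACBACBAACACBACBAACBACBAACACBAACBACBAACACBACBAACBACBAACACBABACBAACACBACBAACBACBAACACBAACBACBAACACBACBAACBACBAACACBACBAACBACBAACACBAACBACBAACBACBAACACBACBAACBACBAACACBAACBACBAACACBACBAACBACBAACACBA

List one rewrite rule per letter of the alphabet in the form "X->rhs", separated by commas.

A->AC, B->CBA, C->BA

  step 1 ⇒ step 2: CBABACBA ⇒ BA·CBA·AC·CBA·AC·BA·CBA·AC
    A ↦ AC
    B ↦ CBA
    C ↦ BA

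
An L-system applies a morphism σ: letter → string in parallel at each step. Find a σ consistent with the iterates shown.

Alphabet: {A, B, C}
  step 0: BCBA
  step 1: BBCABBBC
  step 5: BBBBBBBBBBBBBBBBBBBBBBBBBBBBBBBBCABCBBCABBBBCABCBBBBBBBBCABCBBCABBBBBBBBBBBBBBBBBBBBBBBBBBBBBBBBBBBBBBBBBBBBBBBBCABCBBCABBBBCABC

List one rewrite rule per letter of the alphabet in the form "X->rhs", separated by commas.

  step 0 ⇒ step 1: BCBA ⇒ BB·CA·BB·BC
    A ↦ BC
    B ↦ BB
    C ↦ CA

A->BC, B->BB, C->CA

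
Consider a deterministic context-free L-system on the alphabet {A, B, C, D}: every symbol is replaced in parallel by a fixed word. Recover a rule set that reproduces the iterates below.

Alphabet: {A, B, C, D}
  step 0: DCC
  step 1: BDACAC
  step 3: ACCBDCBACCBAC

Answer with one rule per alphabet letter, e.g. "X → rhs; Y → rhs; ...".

A->B, B->C, C->AC, D->BD

  step 0 ⇒ step 1: DCC ⇒ BD·AC·AC
    C ↦ AC
    D ↦ BD
    A ↦ B  (constrained at step 1)
    B ↦ C  (constrained at step 1)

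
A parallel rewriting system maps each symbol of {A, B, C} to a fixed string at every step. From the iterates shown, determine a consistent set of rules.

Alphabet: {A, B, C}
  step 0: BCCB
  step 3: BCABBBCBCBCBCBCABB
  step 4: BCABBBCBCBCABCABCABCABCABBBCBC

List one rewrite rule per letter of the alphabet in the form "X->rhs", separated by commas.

  step 3 ⇒ step 4: BCABBBCBCBCBCBCABB ⇒ BC·A·BB·BC·BC·BC·A·BC·A·BC·A·BC·A·BC·A·BB·BC·BC
    A ↦ BB
    B ↦ BC
    C ↦ A

A->BB, B->BC, C->A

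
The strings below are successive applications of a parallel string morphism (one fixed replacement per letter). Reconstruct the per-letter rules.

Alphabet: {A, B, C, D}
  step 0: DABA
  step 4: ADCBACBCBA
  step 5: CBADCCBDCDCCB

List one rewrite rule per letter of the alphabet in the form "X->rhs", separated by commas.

  step 4 ⇒ step 5: ADCBACBCBA ⇒ CB·A·D·C·CB·D·C·D·C·CB
    A ↦ CB
    B ↦ C
    C ↦ D
    D ↦ A

A->CB, B->C, C->D, D->A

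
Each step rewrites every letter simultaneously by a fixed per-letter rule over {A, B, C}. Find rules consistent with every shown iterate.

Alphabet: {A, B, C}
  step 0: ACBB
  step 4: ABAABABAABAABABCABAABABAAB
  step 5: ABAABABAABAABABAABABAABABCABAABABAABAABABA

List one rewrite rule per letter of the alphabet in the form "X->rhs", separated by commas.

  step 4 ⇒ step 5: ABAABABAABAABABCABAABABAAB ⇒ AB·A·AB·AB·A·AB·A·AB·AB·A·AB·AB·A·AB·A·BC·AB·A·AB·AB·A·AB·A·AB·AB·A
    A ↦ AB
    B ↦ A
    C ↦ BC

A->AB, B->A, C->BC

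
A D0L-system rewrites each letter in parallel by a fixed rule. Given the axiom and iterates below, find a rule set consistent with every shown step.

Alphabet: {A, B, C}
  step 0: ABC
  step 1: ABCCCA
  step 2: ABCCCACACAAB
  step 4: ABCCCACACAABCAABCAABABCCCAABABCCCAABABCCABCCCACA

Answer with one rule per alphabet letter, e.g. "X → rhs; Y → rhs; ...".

  step 1 ⇒ step 2: ABCCCA ⇒ AB·CC·CA·CA·CA·AB
    A ↦ AB
    B ↦ CC
    C ↦ CA

A->AB, B->CC, C->CA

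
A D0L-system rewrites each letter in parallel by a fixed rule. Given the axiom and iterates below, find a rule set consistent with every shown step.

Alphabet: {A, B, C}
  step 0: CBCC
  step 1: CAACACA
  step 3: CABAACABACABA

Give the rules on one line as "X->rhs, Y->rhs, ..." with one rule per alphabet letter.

A->B, B->A, C->CA

  step 0 ⇒ step 1: CBCC ⇒ CA·A·CA·CA
    B ↦ A
    C ↦ CA
    A ↦ B  (constrained at step 1)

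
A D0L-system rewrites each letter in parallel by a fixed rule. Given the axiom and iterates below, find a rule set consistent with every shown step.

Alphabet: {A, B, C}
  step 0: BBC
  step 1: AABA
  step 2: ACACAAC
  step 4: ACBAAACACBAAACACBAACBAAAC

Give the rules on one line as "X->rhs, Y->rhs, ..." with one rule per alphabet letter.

  step 1 ⇒ step 2: AABA ⇒ AC·AC·A·AC
    A ↦ AC
    B ↦ A
  step 0 ⇒ step 1: BBC ⇒ A·A·BA
    C ↦ BA

A->AC, B->A, C->BA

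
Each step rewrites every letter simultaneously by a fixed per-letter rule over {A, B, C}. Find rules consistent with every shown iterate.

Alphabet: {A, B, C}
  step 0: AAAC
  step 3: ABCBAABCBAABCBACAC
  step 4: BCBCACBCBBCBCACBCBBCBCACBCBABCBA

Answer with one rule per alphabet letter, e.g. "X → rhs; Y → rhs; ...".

A->BCB, B->C, C->A

  step 3 ⇒ step 4: ABCBAABCBAABCBACAC ⇒ BCB·C·A·C·BCB·BCB·C·A·C·BCB·BCB·C·A·C·BCB·A·BCB·A
    A ↦ BCB
    B ↦ C
    C ↦ A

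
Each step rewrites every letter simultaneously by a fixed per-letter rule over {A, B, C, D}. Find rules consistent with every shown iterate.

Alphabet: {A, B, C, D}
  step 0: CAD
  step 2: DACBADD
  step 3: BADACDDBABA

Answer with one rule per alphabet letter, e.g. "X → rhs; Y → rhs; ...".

A->D, B->D, C->AC, D->BA

  step 2 ⇒ step 3: DACBADD ⇒ BA·D·AC·D·D·BA·BA
    A ↦ D
    B ↦ D
    C ↦ AC
    D ↦ BA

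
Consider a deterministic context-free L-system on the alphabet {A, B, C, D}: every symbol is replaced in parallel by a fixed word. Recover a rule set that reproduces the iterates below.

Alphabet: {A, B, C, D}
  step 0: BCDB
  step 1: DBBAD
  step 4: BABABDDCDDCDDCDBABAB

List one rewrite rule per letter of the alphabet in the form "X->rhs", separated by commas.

A->DC, B->D, C->B, D->BA

  step 0 ⇒ step 1: BCDB ⇒ D·B·BA·D
    B ↦ D
    C ↦ B
    D ↦ BA
    A ↦ DC  (constrained at step 1)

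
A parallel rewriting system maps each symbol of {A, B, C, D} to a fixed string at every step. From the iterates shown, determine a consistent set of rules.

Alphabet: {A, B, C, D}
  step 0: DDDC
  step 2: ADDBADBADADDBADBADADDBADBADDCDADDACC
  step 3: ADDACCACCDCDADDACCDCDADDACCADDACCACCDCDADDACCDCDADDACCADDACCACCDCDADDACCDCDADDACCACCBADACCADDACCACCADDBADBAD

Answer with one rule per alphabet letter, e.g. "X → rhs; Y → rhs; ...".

A->ADD, B->DCD, C->BAD, D->ACC

  step 2 ⇒ step 3: ADDBADBADADDBADBADADDBADBADDCDADDACC ⇒ ADD·ACC·ACC·DCD·ADD·ACC·DCD·ADD·ACC·ADD·ACC·ACC·DCD·ADD·ACC·DCD·ADD·ACC·ADD·ACC·ACC·DCD·ADD·ACC·DCD·ADD·ACC·ACC·BAD·ACC·ADD·ACC·ACC·ADD·BAD·BAD
    A ↦ ADD
    B ↦ DCD
    C ↦ BAD
    D ↦ ACC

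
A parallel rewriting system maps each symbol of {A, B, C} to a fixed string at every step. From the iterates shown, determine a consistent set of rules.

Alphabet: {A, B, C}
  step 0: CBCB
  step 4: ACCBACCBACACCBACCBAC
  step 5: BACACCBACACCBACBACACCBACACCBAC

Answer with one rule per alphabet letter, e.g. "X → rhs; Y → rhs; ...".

A->B, B->C, C->AC

  step 4 ⇒ step 5: ACCBACCBACACCBACCBAC ⇒ B·AC·AC·C·B·AC·AC·C·B·AC·B·AC·AC·C·B·AC·AC·C·B·AC
    A ↦ B
    B ↦ C
    C ↦ AC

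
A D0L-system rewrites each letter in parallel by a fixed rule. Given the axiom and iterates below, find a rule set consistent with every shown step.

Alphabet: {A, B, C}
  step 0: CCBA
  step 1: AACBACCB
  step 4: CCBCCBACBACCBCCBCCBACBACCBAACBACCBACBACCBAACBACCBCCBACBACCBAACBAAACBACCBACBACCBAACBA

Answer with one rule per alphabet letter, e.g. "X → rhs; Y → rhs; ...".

  step 0 ⇒ step 1: CCBA ⇒ A·A·CBA·CCB
    A ↦ CCB
    B ↦ CBA
    C ↦ A

A->CCB, B->CBA, C->A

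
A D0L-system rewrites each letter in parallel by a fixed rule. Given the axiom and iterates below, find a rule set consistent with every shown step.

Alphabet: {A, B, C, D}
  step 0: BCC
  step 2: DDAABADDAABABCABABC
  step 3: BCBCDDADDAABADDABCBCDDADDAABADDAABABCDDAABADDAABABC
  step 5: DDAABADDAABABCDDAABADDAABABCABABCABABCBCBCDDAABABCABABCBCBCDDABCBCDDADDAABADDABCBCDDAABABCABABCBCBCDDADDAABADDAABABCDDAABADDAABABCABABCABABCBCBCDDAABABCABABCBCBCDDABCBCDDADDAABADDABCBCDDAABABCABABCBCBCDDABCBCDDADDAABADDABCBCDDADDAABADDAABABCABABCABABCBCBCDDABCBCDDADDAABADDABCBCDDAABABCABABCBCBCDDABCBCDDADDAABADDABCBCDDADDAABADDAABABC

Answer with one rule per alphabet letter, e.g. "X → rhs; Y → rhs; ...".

A->DDA, B->ABA, C->BC, D->BC

  step 2 ⇒ step 3: DDAABADDAABABCABABC ⇒ BC·BC·DDA·DDA·ABA·DDA·BC·BC·DDA·DDA·ABA·DDA·ABA·BC·DDA·ABA·DDA·ABA·BC
    A ↦ DDA
    B ↦ ABA
    C ↦ BC
    D ↦ BC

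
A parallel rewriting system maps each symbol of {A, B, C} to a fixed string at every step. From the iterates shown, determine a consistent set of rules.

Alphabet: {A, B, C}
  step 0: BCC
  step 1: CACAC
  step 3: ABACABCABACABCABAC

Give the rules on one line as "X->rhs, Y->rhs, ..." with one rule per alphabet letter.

A->AB, B->C, C->AC

  step 0 ⇒ step 1: BCC ⇒ C·AC·AC
    B ↦ C
    C ↦ AC
    A ↦ AB  (constrained at step 1)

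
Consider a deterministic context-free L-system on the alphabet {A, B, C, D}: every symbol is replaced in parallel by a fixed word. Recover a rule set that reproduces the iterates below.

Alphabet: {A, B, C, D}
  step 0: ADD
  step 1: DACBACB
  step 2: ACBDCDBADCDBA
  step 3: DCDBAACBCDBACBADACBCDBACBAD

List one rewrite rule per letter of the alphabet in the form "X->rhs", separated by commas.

  step 2 ⇒ step 3: ACBDCDBADCDBA ⇒ D·CDB·A·ACB·CDB·ACB·A·D·ACB·CDB·ACB·A·D
    A ↦ D
    B ↦ A
    C ↦ CDB
    D ↦ ACB

A->D, B->A, C->CDB, D->ACB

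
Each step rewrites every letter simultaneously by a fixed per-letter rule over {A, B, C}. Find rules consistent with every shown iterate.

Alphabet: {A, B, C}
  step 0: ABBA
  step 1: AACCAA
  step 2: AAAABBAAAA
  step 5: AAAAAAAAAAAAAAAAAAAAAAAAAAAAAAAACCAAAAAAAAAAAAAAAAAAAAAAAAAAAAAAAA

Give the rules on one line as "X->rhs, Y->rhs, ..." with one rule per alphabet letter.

  step 1 ⇒ step 2: AACCAA ⇒ AA·AA·B·B·AA·AA
    A ↦ AA
    C ↦ B
  step 0 ⇒ step 1: ABBA ⇒ AA·C·C·AA
    B ↦ C

A->AA, B->C, C->B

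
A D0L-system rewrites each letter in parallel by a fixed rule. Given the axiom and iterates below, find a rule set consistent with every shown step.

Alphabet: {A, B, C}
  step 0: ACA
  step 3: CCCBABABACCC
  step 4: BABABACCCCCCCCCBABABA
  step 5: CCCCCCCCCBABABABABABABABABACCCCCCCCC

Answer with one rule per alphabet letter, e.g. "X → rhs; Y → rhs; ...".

A->C, B->CC, C->BA

  step 4 ⇒ step 5: BABABACCCCCCCCCBABABA ⇒ CC·C·CC·C·CC·C·BA·BA·BA·BA·BA·BA·BA·BA·BA·CC·C·CC·C·CC·C
    A ↦ C
    B ↦ CC
    C ↦ BA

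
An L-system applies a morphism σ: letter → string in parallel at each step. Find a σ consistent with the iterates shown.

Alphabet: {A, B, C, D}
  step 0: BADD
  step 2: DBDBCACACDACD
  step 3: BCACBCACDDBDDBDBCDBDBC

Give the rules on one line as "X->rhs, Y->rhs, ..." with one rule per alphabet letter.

  step 2 ⇒ step 3: DBDBCACACDACD ⇒ BC·AC·BC·AC·D·DB·D·DB·D·BC·DB·D·BC
    A ↦ DB
    B ↦ AC
    C ↦ D
    D ↦ BC

A->DB, B->AC, C->D, D->BC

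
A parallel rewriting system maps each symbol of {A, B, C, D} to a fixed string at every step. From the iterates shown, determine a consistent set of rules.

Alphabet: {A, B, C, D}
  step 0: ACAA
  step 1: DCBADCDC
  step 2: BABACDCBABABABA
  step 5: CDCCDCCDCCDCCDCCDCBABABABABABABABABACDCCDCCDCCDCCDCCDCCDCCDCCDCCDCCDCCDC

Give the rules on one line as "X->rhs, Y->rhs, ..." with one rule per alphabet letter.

A->DC, B->C, C->BA, D->BA

  step 1 ⇒ step 2: DCBADCDC ⇒ BA·BA·C·DC·BA·BA·BA·BA
    A ↦ DC
    B ↦ C
    C ↦ BA
    D ↦ BA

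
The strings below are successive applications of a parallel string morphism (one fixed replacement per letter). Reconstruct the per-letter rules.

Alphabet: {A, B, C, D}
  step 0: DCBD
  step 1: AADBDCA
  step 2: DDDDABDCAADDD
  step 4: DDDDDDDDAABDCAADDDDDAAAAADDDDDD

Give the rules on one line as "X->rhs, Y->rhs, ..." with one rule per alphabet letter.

  step 1 ⇒ step 2: AADBDCA ⇒ DD·DD·A·BDC·A·AD·DD
    A ↦ DD
    B ↦ BDC
    C ↦ AD
    D ↦ A

A->DD, B->BDC, C->AD, D->A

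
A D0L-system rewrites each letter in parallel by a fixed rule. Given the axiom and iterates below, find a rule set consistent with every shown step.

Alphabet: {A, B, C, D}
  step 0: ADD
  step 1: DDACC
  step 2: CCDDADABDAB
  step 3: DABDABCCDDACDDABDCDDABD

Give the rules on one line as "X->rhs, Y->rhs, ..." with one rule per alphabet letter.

  step 2 ⇒ step 3: CCDDADABDAB ⇒ DAB·DAB·C·C·DDA·C·DDA·BD·C·DDA·BD
    A ↦ DDA
    B ↦ BD
    C ↦ DAB
    D ↦ C

A->DDA, B->BD, C->DAB, D->C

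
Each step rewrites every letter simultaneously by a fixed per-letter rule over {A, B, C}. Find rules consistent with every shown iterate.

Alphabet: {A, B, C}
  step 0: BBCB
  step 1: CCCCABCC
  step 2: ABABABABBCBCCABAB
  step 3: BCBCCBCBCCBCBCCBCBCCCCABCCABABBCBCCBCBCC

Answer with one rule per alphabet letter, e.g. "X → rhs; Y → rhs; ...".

A->BCB, B->CC, C->AB

  step 2 ⇒ step 3: ABABABABBCBCCABAB ⇒ BCB·CC·BCB·CC·BCB·CC·BCB·CC·CC·AB·CC·AB·AB·BCB·CC·BCB·CC
    A ↦ BCB
    B ↦ CC
    C ↦ AB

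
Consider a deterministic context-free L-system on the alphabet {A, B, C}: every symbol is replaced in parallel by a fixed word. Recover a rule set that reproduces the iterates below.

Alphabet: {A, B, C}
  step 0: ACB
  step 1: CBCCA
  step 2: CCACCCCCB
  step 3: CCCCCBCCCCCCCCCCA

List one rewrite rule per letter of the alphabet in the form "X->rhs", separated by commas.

  step 2 ⇒ step 3: CCACCCCCB ⇒ CC·CC·CB·CC·CC·CC·CC·CC·A
    A ↦ CB
    B ↦ A
    C ↦ CC

A->CB, B->A, C->CC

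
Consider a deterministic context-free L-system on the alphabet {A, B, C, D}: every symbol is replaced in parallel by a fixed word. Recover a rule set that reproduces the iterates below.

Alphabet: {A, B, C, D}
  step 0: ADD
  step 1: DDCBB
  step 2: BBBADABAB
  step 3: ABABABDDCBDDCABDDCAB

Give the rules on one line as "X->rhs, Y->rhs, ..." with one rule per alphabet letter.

  step 2 ⇒ step 3: BBBADABAB ⇒ AB·AB·AB·DDC·B·DDC·AB·DDC·AB
    A ↦ DDC
    B ↦ AB
    D ↦ B
  step 1 ⇒ step 2: DDCBB ⇒ B·B·BAD·AB·AB
    C ↦ BAD

A->DDC, B->AB, C->BAD, D->B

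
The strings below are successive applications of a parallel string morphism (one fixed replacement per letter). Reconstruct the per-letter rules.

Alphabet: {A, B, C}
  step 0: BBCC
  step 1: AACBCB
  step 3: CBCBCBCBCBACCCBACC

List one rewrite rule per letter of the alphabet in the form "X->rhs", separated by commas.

A->CC, B->A, C->CB

  step 0 ⇒ step 1: BBCC ⇒ A·A·CB·CB
    B ↦ A
    C ↦ CB
    A ↦ CC  (constrained at step 1)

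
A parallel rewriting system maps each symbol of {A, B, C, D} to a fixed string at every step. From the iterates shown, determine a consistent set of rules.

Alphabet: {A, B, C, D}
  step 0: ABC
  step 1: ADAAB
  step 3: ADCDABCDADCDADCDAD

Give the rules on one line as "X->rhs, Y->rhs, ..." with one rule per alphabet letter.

A->AD, B->A, C->AB, D->CD

  step 0 ⇒ step 1: ABC ⇒ AD·A·AB
    A ↦ AD
    B ↦ A
    C ↦ AB
    D ↦ CD  (constrained at step 1)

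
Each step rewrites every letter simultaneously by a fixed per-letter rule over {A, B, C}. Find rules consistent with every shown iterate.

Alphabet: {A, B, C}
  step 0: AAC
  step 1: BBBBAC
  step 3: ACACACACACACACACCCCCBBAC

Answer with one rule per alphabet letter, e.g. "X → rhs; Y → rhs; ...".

  step 0 ⇒ step 1: AAC ⇒ BB·BB·AC
    A ↦ BB
    C ↦ AC
    B ↦ CC  (constrained at step 1)

A->BB, B->CC, C->AC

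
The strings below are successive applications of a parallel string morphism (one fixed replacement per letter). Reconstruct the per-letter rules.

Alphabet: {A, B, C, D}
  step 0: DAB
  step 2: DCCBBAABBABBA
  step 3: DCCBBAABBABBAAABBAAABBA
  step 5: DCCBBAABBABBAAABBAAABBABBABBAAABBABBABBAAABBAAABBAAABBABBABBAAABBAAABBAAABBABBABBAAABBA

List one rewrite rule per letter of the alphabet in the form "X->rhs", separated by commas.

A->BBA, B->A, C->B, D->DCC

  step 2 ⇒ step 3: DCCBBAABBABBA ⇒ DCC·B·B·A·A·BBA·BBA·A·A·BBA·A·A·BBA
    A ↦ BBA
    B ↦ A
    C ↦ B
    D ↦ DCC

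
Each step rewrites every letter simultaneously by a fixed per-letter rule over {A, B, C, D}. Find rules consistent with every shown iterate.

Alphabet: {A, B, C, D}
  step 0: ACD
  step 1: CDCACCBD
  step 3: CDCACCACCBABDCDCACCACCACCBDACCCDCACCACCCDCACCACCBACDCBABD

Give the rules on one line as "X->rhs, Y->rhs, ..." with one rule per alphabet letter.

A->CDC, B->BA, C->ACC, D->BD

  step 0 ⇒ step 1: ACD ⇒ CDC·ACC·BD
    A ↦ CDC
    C ↦ ACC
    D ↦ BD
    B ↦ BA  (constrained at step 1)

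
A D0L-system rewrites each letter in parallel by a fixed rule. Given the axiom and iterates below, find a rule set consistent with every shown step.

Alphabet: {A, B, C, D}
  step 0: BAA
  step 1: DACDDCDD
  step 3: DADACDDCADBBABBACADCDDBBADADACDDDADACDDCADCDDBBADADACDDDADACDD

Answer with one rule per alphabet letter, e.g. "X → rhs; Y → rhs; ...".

  step 0 ⇒ step 1: BAA ⇒ DA·CDD·CDD
    A ↦ CDD
    B ↦ DA
    C ↦ CAD  (constrained at step 1)
    D ↦ BBA  (constrained at step 1)

A->CDD, B->DA, C->CAD, D->BBA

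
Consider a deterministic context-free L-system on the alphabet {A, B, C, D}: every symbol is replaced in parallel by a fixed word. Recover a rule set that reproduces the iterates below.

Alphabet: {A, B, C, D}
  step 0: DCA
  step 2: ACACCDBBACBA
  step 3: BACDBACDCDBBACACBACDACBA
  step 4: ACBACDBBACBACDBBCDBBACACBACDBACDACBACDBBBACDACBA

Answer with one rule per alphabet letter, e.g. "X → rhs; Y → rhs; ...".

A->BA, B->AC, C->CD, D->BB

  step 3 ⇒ step 4: BACDBACDCDBBACACBACDACBA ⇒ AC·BA·CD·BB·AC·BA·CD·BB·CD·BB·AC·AC·BA·CD·BA·CD·AC·BA·CD·BB·BA·CD·AC·BA
    A ↦ BA
    B ↦ AC
    C ↦ CD
    D ↦ BB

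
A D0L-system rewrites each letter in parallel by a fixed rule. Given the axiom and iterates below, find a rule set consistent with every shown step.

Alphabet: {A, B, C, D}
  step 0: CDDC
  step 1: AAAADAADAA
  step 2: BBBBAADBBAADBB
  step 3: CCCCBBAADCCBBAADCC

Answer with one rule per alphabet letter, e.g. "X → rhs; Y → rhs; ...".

  step 2 ⇒ step 3: BBBBAADBBAADBB ⇒ C·C·C·C·B·B·AAD·C·C·B·B·AAD·C·C
    A ↦ B
    B ↦ C
    D ↦ AAD
  step 0 ⇒ step 1: CDDC ⇒ AA·AAD·AAD·AA
    C ↦ AA

A->B, B->C, C->AA, D->AAD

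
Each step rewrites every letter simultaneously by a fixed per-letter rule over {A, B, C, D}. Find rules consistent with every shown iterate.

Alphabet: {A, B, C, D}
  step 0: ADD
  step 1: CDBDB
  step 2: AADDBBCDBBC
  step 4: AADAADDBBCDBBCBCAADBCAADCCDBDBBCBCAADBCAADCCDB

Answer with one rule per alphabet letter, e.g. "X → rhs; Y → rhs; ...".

  step 1 ⇒ step 2: CDBDB ⇒ AAD·DB·BC·DB·BC
    B ↦ BC
    C ↦ AAD
    D ↦ DB
  step 0 ⇒ step 1: ADD ⇒ C·DB·DB
    A ↦ C

A->C, B->BC, C->AAD, D->DB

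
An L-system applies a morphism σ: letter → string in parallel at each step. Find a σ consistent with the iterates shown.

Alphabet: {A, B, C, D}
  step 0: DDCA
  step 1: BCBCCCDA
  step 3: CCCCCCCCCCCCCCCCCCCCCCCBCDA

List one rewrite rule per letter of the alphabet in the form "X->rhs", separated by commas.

  step 0 ⇒ step 1: DDCA ⇒ BC·BC·CC·DA
    A ↦ DA
    C ↦ CC
    D ↦ BC
    B ↦ C  (constrained at step 1)

A->DA, B->C, C->CC, D->BC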